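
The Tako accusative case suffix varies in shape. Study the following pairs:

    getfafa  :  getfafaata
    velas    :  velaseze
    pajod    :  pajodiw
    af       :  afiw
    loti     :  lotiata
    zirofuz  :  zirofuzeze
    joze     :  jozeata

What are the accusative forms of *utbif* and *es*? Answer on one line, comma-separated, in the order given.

utbifiw, eseze

The suffix is conditioned by the final sound: -eze when the stem ends in a sibilant (*velas*, *zirofuz*); -iw when the stem ends in a non-sibilant consonant (*pajod*, *af*); -ata when the stem ends in a vowel (*getfafa*, *loti*, *joze*).
*utbif* — final sound /f/ (a non-sibilant consonant) → -iw → *utbifiw*.
Since the final sound of *es* is /s/ (a sibilant), it takes -eze, giving *eseze*.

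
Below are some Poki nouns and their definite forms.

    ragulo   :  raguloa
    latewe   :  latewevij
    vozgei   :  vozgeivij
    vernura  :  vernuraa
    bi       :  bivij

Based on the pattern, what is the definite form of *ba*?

baa

The suffix is conditioned by the last vowel: -vij when the last vowel of the stem is a front vowel (*latewe*, *vozgei*, *bi*); -a when the last vowel of the stem is a back vowel (*ragulo*, *vernura*).
The last vowel of *ba* is /a/, which is a back vowel, so the suffix is -a, giving *baa*.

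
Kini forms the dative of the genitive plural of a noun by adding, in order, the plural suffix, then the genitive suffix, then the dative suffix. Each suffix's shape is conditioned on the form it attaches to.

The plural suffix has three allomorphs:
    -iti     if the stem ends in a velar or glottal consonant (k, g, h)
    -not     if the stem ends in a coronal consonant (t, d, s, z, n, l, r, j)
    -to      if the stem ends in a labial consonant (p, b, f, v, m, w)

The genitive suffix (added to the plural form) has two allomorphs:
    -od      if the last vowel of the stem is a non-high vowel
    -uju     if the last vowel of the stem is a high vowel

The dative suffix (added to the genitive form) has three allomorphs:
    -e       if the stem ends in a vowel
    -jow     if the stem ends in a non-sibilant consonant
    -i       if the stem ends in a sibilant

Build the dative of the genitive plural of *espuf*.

*espuf* — final consonant /f/ (labial) → -to → *espufto*.
The last vowel of the plural form *espufto* is /o/, which is a non-high vowel, so the genitive suffix is -od, giving *espuftood*.
The final sound of the genitive form *espuftood* is /d/, which is a non-sibilant consonant, so the dative suffix is -jow, giving *espuftoodjow*.

espuftoodjow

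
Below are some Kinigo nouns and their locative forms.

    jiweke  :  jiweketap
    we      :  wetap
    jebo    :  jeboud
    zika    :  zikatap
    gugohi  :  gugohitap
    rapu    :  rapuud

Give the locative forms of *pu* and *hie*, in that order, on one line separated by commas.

The alternation tracks the last vowel of the stem — -ud when the last vowel of the stem is a rounded vowel (*jebo*, *rapu*); -tap when the last vowel of the stem is an unrounded vowel (*jiweke*, *we*, *zika*, *gugohi*).
*pu* — last vowel /u/ (a rounded vowel) → -ud → *puud*.
*hie* — last vowel /e/ (an unrounded vowel) → -tap → *hietap*.

puud, hietap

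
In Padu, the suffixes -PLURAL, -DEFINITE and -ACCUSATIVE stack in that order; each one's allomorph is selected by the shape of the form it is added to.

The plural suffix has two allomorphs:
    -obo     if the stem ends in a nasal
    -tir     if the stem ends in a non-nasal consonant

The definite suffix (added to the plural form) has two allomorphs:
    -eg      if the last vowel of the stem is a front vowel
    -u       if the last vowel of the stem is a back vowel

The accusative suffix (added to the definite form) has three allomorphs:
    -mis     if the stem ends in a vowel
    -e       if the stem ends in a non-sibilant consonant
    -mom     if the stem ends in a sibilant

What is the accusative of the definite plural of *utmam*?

*utmam* — final consonant /m/ (a nasal) → -obo → *utmamobo*.
The plural form *utmamobo* — last vowel /o/ (a back vowel) → -u → *utmamobou*.
Since the final sound of the definite form *utmamobou* is /u/ (a vowel), it takes -mis, giving *utmamoboumis*.

utmamoboumis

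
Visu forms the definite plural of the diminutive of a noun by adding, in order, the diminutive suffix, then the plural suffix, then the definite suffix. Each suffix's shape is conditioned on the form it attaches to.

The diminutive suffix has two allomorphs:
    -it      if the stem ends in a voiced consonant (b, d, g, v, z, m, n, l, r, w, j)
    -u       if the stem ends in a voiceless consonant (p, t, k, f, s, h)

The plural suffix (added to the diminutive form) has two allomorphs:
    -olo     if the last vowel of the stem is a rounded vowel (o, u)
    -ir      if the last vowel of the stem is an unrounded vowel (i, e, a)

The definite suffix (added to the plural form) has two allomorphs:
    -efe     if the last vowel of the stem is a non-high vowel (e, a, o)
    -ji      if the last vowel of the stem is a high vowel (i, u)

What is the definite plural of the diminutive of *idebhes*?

idebhesuoloefe

*idebhes*: final consonant = /s/, voiceless → -u → *idebhesu*.
Since the last vowel of the diminutive form *idebhesu* is /u/ (a rounded vowel), it takes -olo, giving *idebhesuolo*.
The plural form *idebhesuolo* — last vowel /o/ (a non-high vowel) → -efe → *idebhesuoloefe*.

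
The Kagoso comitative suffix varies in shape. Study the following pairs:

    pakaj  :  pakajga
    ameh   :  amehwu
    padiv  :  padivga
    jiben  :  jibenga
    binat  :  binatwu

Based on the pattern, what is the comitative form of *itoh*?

The pattern is voicing of the final consonant: -wu when the stem ends in a voiceless consonant (*ameh*, *binat*); -ga when the stem ends in a voiced consonant (*pakaj*, *padiv*, *jiben*).
Since the final consonant of *itoh* is /h/ (voiceless), it takes -wu, giving *itohwu*.

itohwu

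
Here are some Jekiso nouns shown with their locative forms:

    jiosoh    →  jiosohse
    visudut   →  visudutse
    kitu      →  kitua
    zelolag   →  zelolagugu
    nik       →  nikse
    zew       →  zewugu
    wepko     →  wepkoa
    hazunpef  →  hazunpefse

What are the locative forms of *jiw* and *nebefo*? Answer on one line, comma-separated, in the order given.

Looking at the final sound of each stem: -se when the stem ends in a voiceless consonant (*jiosoh*, *visudut*, *nik*, *hazunpef*); -ugu when the stem ends in a voiced consonant (*zelolag*, *zew*); -a when the stem ends in a vowel (*kitu*, *wepko*).
The final sound of *jiw* is /w/, which is a voiced consonant, so the suffix is -ugu, giving *jiwugu*.
*nebefo*: final sound = /o/, a vowel → -a → *nebefoa*.

jiwugu, nebefoa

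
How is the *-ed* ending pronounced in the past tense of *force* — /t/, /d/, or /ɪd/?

The stem *force* ends in a voiceless consonant other than /t/.
The -ed suffix is realized as /ɪd/ after /t, d/; as /t/ after other voiceless consonants; and as /d/ after other voiced sounds.
So -ed on *force* is pronounced /t/.

/t/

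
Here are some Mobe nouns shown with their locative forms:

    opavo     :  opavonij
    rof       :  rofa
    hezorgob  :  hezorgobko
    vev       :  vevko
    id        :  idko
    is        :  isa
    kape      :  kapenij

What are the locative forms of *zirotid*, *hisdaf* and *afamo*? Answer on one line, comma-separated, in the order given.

The alternation tracks the final sound of the stem — -a when the stem ends in a voiceless consonant (*rof*, *is*); -ko when the stem ends in a voiced consonant (*hezorgob*, *vev*, *id*); -nij when the stem ends in a vowel (*opavo*, *kape*).
*zirotid* — final sound /d/ (a voiced consonant) → -ko → *zirotidko*.
The final sound of *hisdaf* is /f/, which is a voiceless consonant, so the suffix is -a, giving *hisdafa*.
Since the final sound of *afamo* is /o/ (a vowel), it takes -nij, giving *afamonij*.

zirotidko, hisdafa, afamonij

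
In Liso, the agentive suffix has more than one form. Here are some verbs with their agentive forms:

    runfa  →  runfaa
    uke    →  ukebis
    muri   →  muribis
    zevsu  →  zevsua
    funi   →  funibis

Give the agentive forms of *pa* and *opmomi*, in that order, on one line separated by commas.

The pattern is front/back vowel harmony: -bis when the last vowel of the stem is a front vowel (*uke*, *muri*, *funi*); -a when the last vowel of the stem is a back vowel (*runfa*, *zevsu*).
Since the last vowel of *pa* is /a/ (a back vowel), it takes -a, giving *paa*.
*opmomi* — last vowel /i/ (a front vowel) → -bis → *opmomibis*.

paa, opmomibis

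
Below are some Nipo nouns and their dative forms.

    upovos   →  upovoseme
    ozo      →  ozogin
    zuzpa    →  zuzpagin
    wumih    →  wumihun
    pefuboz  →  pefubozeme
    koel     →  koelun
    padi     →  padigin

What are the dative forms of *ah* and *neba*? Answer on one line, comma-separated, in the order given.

ahun, nebagin

The suffix is conditioned by the final sound: -eme when the stem ends in a sibilant (*upovos*, *pefuboz*); -un when the stem ends in a non-sibilant consonant (*wumih*, *koel*); -gin when the stem ends in a vowel (*ozo*, *zuzpa*, *padi*).
Since the final sound of *ah* is /h/ (a non-sibilant consonant), it takes -un, giving *ahun*.
*neba*: final sound = /a/, a vowel → -gin → *nebagin*.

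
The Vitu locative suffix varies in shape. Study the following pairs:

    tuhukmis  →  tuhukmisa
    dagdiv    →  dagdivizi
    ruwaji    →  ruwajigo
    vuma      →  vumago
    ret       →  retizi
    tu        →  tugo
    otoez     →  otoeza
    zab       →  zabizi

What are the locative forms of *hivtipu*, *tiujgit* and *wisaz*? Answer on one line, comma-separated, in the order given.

The alternation tracks the final sound of the stem — -a when the stem ends in a sibilant (*tuhukmis*, *otoez*); -izi when the stem ends in a non-sibilant consonant (*dagdiv*, *ret*, *zab*); -go when the stem ends in a vowel (*ruwaji*, *vuma*, *tu*).
*hivtipu*: final sound = /u/, a vowel → -go → *hivtipugo*.
*tiujgit* — final sound /t/ (a non-sibilant consonant) → -izi → *tiujgitizi*.
The final sound of *wisaz* is /z/, which is a sibilant, so the suffix is -a, giving *wisaza*.

hivtipugo, tiujgitizi, wisaza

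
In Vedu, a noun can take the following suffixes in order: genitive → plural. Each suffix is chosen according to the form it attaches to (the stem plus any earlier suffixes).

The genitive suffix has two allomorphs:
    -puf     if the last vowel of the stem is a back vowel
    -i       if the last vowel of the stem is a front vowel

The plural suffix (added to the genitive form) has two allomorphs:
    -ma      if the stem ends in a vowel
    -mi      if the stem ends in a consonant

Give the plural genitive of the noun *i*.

iima

The last vowel of *i* is /i/, which is a front vowel, so the genitive suffix is -i, giving *ii*.
Since the final sound of the genitive form *ii* is /i/ (a vowel), it takes -ma, giving *iima*.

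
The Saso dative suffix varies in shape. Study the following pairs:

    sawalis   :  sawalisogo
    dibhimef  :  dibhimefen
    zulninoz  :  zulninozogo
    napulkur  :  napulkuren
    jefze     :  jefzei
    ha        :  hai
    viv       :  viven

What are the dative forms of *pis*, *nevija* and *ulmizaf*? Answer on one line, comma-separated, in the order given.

The pattern is sibilance of the final sound: -ogo when the stem ends in a sibilant (*sawalis*, *zulninoz*); -en when the stem ends in a non-sibilant consonant (*dibhimef*, *napulkur*, *viv*); -i when the stem ends in a vowel (*jefze*, *ha*).
Since the final sound of *pis* is /s/ (a sibilant), it takes -ogo, giving *pisogo*.
*nevija* — final sound /a/ (a vowel) → -i → *nevijai*.
*ulmizaf*: final sound = /f/, a non-sibilant consonant → -en → *ulmizafen*.

pisogo, nevijai, ulmizafen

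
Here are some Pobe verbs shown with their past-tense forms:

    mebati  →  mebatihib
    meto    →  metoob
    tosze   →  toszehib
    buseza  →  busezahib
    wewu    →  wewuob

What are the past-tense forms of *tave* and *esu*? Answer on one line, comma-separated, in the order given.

The alternation tracks the last vowel of the stem — -ob when the last vowel of the stem is a rounded vowel (*meto*, *wewu*); -hib when the last vowel of the stem is an unrounded vowel (*mebati*, *tosze*, *buseza*).
*tave* — last vowel /e/ (an unrounded vowel) → -hib → *tavehib*.
The last vowel of *esu* is /u/, which is a rounded vowel, so the suffix is -ob, giving *esuob*.

tavehib, esuob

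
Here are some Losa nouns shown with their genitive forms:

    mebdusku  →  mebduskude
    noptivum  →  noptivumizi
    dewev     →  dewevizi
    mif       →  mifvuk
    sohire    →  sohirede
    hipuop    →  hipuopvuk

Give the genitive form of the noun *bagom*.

The pattern is voicing of the final sound: -vuk when the stem ends in a voiceless consonant (*mif*, *hipuop*); -izi when the stem ends in a voiced consonant (*noptivum*, *dewev*); -de when the stem ends in a vowel (*mebdusku*, *sohire*).
*bagom* — final sound /m/ (a voiced consonant) → -izi → *bagomizi*.

bagomizi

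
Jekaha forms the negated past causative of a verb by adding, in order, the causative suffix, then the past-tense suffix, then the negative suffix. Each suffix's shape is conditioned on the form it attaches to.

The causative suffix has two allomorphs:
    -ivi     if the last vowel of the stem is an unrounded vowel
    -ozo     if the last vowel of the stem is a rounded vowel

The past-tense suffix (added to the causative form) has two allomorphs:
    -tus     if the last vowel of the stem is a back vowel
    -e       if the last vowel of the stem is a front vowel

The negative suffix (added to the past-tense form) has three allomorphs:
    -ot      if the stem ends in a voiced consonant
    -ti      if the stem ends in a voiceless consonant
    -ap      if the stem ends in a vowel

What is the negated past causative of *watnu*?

*watnu* — last vowel /u/ (a rounded vowel) → -ozo → *watnuozo*.
Since the last vowel of the causative form *watnuozo* is /o/ (a back vowel), it takes -tus, giving *watnuozotus*.
The past-tense form *watnuozotus* — final sound /s/ (a voiceless consonant) → -ti → *watnuozotusti*.

watnuozotusti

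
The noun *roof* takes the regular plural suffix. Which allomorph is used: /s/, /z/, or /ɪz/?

The stem *roof* ends in a voiceless non-sibilant consonant.
The plural suffix surfaces as /ɪz/ after sibilants, /s/ after other voiceless consonants, and /z/ after other voiced sounds.
So the plural -s on *roof* is pronounced /s/.

/s/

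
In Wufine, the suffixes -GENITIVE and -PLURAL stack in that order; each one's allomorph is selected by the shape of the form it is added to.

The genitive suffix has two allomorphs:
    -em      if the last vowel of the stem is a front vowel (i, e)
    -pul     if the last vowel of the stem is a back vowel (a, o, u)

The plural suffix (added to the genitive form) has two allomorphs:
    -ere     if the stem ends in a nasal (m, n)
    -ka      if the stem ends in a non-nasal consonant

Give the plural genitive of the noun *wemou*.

The last vowel of *wemou* is /u/, which is a back vowel, so the genitive suffix is -pul, giving *wemoupul*.
The genitive form *wemoupul*: final consonant = /l/, non-nasal → -ka → *wemoupulka*.

wemoupulka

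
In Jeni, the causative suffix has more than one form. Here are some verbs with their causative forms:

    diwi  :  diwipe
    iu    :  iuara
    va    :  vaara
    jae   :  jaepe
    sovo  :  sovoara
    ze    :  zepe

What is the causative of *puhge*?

puhgepe

Looking at the last vowel of each stem: -pe when the last vowel of the stem is a front vowel (*diwi*, *jae*, *ze*); -ara when the last vowel of the stem is a back vowel (*iu*, *va*, *sovo*).
Since the last vowel of *puhge* is /e/ (a front vowel), it takes -pe, giving *puhgepe*.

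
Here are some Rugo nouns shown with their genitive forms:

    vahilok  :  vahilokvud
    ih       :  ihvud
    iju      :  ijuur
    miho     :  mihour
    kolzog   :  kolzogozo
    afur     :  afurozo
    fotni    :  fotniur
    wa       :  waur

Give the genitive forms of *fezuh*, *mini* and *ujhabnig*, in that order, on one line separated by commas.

The alternation tracks the final sound of the stem — -vud when the stem ends in a voiceless consonant (*vahilok*, *ih*); -ozo when the stem ends in a voiced consonant (*kolzog*, *afur*); -ur when the stem ends in a vowel (*iju*, *miho*, *fotni*, *wa*).
*fezuh* — final sound /h/ (a voiceless consonant) → -vud → *fezuhvud*.
*mini* — final sound /i/ (a vowel) → -ur → *miniur*.
The final sound of *ujhabnig* is /g/, which is a voiced consonant, so the suffix is -ozo, giving *ujhabnigozo*.

fezuhvud, miniur, ujhabnigozo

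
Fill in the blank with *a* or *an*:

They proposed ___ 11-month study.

an

The indefinite article is chosen by the initial *sound* of the following word, not its spelling.
The number *11* is spoken "eleven", beginning with /ɪˈlɛvən/ — a vowel sound.
So the article is *an*: They proposed an 11-month study.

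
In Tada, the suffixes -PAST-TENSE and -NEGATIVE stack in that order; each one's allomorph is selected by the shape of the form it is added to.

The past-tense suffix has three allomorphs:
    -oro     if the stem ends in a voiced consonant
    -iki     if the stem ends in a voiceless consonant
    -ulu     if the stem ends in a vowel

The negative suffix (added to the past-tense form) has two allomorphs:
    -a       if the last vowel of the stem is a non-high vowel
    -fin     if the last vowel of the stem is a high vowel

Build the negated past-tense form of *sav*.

*sav* — final sound /v/ (a voiced consonant) → -oro → *savoro*.
The past-tense form *savoro*: last vowel = /o/, a non-high vowel → -a → *savoroa*.

savoroa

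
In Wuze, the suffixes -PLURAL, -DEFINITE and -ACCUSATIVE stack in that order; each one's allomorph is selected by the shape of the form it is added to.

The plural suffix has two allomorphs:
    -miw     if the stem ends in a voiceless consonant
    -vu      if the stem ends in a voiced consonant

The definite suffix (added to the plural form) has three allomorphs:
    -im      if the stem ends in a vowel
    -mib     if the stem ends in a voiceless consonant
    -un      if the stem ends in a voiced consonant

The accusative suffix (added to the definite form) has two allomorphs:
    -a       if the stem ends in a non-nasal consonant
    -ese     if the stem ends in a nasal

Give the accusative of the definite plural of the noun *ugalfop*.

ugalfopmiwunese

The final consonant of *ugalfop* is /p/, which is voiceless, so the plural suffix is -miw, giving *ugalfopmiw*.
The plural form *ugalfopmiw* — final sound /w/ (a voiced consonant) → -un → *ugalfopmiwun*.
The final consonant of the definite form *ugalfopmiwun* is /n/, which is a nasal, so the accusative suffix is -ese, giving *ugalfopmiwunese*.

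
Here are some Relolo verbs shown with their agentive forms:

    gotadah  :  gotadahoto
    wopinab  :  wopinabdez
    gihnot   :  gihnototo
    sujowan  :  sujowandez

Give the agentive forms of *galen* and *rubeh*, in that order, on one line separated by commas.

The suffix is conditioned by the final consonant: -oto when the stem ends in a voiceless consonant (*gotadah*, *gihnot*); -dez when the stem ends in a voiced consonant (*wopinab*, *sujowan*).
The final consonant of *galen* is /n/, which is voiced, so the suffix is -dez, giving *galendez*.
*rubeh* — final consonant /h/ (voiceless) → -oto → *rubehoto*.

galendez, rubehoto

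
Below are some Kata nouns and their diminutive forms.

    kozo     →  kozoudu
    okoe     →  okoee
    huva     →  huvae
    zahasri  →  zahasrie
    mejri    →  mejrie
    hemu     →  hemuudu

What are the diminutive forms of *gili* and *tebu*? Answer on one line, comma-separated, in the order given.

The pattern is rounding harmony: -udu when the last vowel of the stem is a rounded vowel (*kozo*, *hemu*); -e when the last vowel of the stem is an unrounded vowel (*okoe*, *huva*, *zahasri*, *mejri*).
Since the last vowel of *gili* is /i/ (an unrounded vowel), it takes -e, giving *gilie*.
*tebu* — last vowel /u/ (a rounded vowel) → -udu → *tebuudu*.

gilie, tebuudu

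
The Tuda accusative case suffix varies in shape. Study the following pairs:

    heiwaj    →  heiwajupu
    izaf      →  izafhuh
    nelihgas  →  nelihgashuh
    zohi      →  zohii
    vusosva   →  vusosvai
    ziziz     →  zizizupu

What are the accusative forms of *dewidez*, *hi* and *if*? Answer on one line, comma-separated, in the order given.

dewidezupu, hii, ifhuh

Looking at the final sound of each stem: -huh when the stem ends in a voiceless consonant (*izaf*, *nelihgas*); -upu when the stem ends in a voiced consonant (*heiwaj*, *ziziz*); -i when the stem ends in a vowel (*zohi*, *vusosva*).
Since the final sound of *dewidez* is /z/ (a voiced consonant), it takes -upu, giving *dewidezupu*.
The final sound of *hi* is /i/, which is a vowel, so the suffix is -i, giving *hii*.
The final sound of *if* is /f/, which is a voiceless consonant, so the suffix is -huh, giving *ifhuh*.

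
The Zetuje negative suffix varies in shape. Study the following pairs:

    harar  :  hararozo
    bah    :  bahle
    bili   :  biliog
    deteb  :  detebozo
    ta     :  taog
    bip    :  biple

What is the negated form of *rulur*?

rulurozo

Looking at the final sound of each stem: -le when the stem ends in a voiceless consonant (*bah*, *bip*); -ozo when the stem ends in a voiced consonant (*harar*, *deteb*); -og when the stem ends in a vowel (*bili*, *ta*).
Since the final sound of *rulur* is /r/ (a voiced consonant), it takes -ozo, giving *rulurozo*.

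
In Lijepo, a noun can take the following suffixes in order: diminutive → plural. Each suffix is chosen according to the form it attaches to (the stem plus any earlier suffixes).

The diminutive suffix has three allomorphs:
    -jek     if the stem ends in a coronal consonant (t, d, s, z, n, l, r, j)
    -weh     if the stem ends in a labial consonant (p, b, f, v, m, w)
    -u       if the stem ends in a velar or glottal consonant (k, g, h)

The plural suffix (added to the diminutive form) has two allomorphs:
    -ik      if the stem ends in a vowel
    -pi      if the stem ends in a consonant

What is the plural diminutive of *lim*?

*lim* — final consonant /m/ (labial) → -weh → *limweh*.
The final sound of the diminutive form *limweh* is /h/, which is a consonant, so the plural suffix is -pi, giving *limwehpi*.

limwehpi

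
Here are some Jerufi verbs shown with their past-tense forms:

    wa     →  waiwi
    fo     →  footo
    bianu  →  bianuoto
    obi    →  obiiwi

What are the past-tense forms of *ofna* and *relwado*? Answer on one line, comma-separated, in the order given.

ofnaiwi, relwadooto

Looking at the last vowel of each stem: -oto when the last vowel of the stem is a rounded vowel (*fo*, *bianu*); -iwi when the last vowel of the stem is an unrounded vowel (*wa*, *obi*).
The last vowel of *ofna* is /a/, which is an unrounded vowel, so the suffix is -iwi, giving *ofnaiwi*.
Since the last vowel of *relwado* is /o/ (a rounded vowel), it takes -oto, giving *relwadooto*.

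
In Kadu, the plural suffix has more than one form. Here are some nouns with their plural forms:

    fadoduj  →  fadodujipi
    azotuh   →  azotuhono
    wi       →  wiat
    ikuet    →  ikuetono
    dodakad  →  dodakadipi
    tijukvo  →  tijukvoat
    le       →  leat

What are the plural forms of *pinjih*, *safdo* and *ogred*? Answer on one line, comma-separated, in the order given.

pinjihono, safdoat, ogredipi

The alternation tracks the final sound of the stem — -ono when the stem ends in a voiceless consonant (*azotuh*, *ikuet*); -ipi when the stem ends in a voiced consonant (*fadoduj*, *dodakad*); -at when the stem ends in a vowel (*wi*, *tijukvo*, *le*).
The final sound of *pinjih* is /h/, which is a voiceless consonant, so the suffix is -ono, giving *pinjihono*.
*safdo*: final sound = /o/, a vowel → -at → *safdoat*.
*ogred* — final sound /d/ (a voiced consonant) → -ipi → *ogredipi*.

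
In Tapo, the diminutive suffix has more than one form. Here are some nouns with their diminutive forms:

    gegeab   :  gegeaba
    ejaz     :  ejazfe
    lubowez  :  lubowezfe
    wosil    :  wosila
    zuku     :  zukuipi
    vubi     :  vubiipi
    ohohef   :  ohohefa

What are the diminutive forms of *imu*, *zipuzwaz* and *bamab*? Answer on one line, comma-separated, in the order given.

imuipi, zipuzwazfe, bamaba

The alternation tracks the final sound of the stem — -fe when the stem ends in a sibilant (*ejaz*, *lubowez*); -a when the stem ends in a non-sibilant consonant (*gegeab*, *wosil*, *ohohef*); -ipi when the stem ends in a vowel (*zuku*, *vubi*).
The final sound of *imu* is /u/, which is a vowel, so the suffix is -ipi, giving *imuipi*.
*zipuzwaz*: final sound = /z/, a sibilant → -fe → *zipuzwazfe*.
*bamab* — final sound /b/ (a non-sibilant consonant) → -a → *bamaba*.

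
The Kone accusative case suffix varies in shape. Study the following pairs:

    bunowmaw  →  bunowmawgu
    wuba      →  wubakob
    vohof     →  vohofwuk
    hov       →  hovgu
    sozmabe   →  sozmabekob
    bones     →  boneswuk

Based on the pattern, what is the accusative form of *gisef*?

The pattern is voicing of the final sound: -wuk when the stem ends in a voiceless consonant (*vohof*, *bones*); -gu when the stem ends in a voiced consonant (*bunowmaw*, *hov*); -kob when the stem ends in a vowel (*wuba*, *sozmabe*).
Since the final sound of *gisef* is /f/ (a voiceless consonant), it takes -wuk, giving *gisefwuk*.

gisefwuk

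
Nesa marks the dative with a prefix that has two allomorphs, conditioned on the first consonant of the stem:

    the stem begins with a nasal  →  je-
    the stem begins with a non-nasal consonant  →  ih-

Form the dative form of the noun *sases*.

The first consonant of *sases* is /s/, which is non-nasal, so the prefix is ih-, giving *ihsases*.

ihsases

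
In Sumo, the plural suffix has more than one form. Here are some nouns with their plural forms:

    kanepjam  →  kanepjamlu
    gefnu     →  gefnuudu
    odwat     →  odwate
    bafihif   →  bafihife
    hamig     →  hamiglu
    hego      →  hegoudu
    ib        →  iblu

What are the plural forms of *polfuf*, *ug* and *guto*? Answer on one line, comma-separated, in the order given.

Looking at the final sound of each stem: -e when the stem ends in a voiceless consonant (*odwat*, *bafihif*); -lu when the stem ends in a voiced consonant (*kanepjam*, *hamig*, *ib*); -udu when the stem ends in a vowel (*gefnu*, *hego*).
The final sound of *polfuf* is /f/, which is a voiceless consonant, so the suffix is -e, giving *polfufe*.
*ug* — final sound /g/ (a voiced consonant) → -lu → *uglu*.
Since the final sound of *guto* is /o/ (a vowel), it takes -udu, giving *gutoudu*.

polfufe, uglu, gutoudu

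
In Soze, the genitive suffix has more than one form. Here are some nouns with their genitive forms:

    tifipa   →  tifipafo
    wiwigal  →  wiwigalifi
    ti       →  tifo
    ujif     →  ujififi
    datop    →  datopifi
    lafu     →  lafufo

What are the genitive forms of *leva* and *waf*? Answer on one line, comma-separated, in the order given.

levafo, wafifi

The pattern is consonant vs. vowel: -ifi when the stem ends in a consonant (*wiwigal*, *ujif*, *datop*); -fo when the stem ends in a vowel (*tifipa*, *ti*, *lafu*).
*leva* — final sound /a/ (a vowel) → -fo → *levafo*.
The final sound of *waf* is /f/, which is a consonant, so the suffix is -ifi, giving *wafifi*.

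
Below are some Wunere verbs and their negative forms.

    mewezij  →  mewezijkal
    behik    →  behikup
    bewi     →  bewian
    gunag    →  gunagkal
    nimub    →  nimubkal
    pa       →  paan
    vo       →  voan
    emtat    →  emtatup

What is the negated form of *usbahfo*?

The pattern is voicing of the final sound: -up when the stem ends in a voiceless consonant (*behik*, *emtat*); -kal when the stem ends in a voiced consonant (*mewezij*, *gunag*, *nimub*); -an when the stem ends in a vowel (*bewi*, *pa*, *vo*).
*usbahfo*: final sound = /o/, a vowel → -an → *usbahfoan*.

usbahfoan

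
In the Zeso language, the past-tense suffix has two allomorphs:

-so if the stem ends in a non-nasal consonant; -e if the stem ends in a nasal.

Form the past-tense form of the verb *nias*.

niasso

Since the final consonant of *nias* is /s/ (non-nasal), it takes -so, giving *niasso*.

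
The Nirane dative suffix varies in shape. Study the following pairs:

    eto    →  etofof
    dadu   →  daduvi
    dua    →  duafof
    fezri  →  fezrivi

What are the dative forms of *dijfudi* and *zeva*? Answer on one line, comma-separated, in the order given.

dijfudivi, zevafof

The pattern is height harmony: -vi when the last vowel of the stem is a high vowel (*dadu*, *fezri*); -fof when the last vowel of the stem is a non-high vowel (*eto*, *dua*).
Since the last vowel of *dijfudi* is /i/ (a high vowel), it takes -vi, giving *dijfudivi*.
*zeva*: last vowel = /a/, a non-high vowel → -fof → *zevafof*.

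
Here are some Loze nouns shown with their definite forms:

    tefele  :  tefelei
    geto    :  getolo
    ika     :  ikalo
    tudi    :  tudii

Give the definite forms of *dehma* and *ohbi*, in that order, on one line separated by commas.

dehmalo, ohbii

The suffix is conditioned by the last vowel: -i when the last vowel of the stem is a front vowel (*tefele*, *tudi*); -lo when the last vowel of the stem is a back vowel (*geto*, *ika*).
*dehma*: last vowel = /a/, a back vowel → -lo → *dehmalo*.
*ohbi* — last vowel /i/ (a front vowel) → -i → *ohbii*.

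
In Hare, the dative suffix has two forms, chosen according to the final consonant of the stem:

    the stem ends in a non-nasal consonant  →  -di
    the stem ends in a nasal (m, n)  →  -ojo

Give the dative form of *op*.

opdi

*op* — final consonant /p/ (non-nasal) → -di → *opdi*.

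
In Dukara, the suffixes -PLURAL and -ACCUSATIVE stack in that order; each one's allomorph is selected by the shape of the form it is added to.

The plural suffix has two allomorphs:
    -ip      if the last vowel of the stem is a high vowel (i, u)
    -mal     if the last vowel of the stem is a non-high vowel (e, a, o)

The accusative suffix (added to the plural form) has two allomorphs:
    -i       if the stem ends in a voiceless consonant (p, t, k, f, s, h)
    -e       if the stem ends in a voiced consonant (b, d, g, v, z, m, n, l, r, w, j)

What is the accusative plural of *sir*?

siripi

*sir* — last vowel /i/ (a high vowel) → -ip → *sirip*.
The final consonant of the plural form *sirip* is /p/, which is voiceless, so the accusative suffix is -i, giving *siripi*.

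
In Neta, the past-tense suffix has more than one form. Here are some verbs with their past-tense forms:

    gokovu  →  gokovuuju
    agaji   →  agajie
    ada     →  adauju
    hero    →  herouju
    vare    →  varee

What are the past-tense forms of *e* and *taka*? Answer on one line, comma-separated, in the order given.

ee, takauju

The suffix is conditioned by the last vowel: -e when the last vowel of the stem is a front vowel (*agaji*, *vare*); -uju when the last vowel of the stem is a back vowel (*gokovu*, *ada*, *hero*).
*e*: last vowel = /e/, a front vowel → -e → *ee*.
Since the last vowel of *taka* is /a/ (a back vowel), it takes -uju, giving *takauju*.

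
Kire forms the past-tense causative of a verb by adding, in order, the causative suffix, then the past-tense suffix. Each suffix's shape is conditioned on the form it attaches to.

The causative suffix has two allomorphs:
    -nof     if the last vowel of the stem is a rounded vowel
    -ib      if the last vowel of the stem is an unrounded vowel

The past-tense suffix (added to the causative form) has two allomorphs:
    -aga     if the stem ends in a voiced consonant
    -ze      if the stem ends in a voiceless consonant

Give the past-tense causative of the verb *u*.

unofze

*u* — last vowel /u/ (a rounded vowel) → -nof → *unof*.
The causative form *unof*: final consonant = /f/, voiceless → -ze → *unofze*.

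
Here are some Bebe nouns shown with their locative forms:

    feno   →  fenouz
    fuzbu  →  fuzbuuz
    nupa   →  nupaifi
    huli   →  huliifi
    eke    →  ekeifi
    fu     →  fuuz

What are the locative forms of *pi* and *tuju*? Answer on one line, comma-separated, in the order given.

The pattern is rounding harmony: -uz when the last vowel of the stem is a rounded vowel (*feno*, *fuzbu*, *fu*); -ifi when the last vowel of the stem is an unrounded vowel (*nupa*, *huli*, *eke*).
Since the last vowel of *pi* is /i/ (an unrounded vowel), it takes -ifi, giving *piifi*.
*tuju*: last vowel = /u/, a rounded vowel → -uz → *tujuuz*.

piifi, tujuuz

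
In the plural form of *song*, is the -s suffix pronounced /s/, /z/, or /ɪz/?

/z/

The stem *song* ends in a voiced non-sibilant sound.
The plural suffix surfaces as /ɪz/ after sibilants, /s/ after other voiceless consonants, and /z/ after other voiced sounds.
So the plural -s on *song* is pronounced /z/.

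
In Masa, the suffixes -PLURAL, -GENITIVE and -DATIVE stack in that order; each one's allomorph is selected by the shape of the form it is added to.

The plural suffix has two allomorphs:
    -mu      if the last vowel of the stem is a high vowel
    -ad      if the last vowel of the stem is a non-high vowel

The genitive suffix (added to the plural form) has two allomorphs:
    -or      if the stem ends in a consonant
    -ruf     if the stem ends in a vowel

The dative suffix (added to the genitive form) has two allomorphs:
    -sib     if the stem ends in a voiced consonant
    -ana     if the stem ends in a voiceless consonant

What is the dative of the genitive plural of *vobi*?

vobimurufana

*vobi*: last vowel = /i/, a high vowel → -mu → *vobimu*.
The plural form *vobimu* — final sound /u/ (a vowel) → -ruf → *vobimuruf*.
The final consonant of the genitive form *vobimuruf* is /f/, which is voiceless, so the dative suffix is -ana, giving *vobimurufana*.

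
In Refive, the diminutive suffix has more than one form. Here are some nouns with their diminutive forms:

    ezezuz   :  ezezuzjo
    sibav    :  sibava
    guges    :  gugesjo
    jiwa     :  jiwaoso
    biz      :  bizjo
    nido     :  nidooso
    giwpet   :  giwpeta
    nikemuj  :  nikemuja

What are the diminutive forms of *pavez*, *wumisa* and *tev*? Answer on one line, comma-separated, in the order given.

Looking at the final sound of each stem: -jo when the stem ends in a sibilant (*ezezuz*, *guges*, *biz*); -a when the stem ends in a non-sibilant consonant (*sibav*, *giwpet*, *nikemuj*); -oso when the stem ends in a vowel (*jiwa*, *nido*).
The final sound of *pavez* is /z/, which is a sibilant, so the suffix is -jo, giving *pavezjo*.
*wumisa* — final sound /a/ (a vowel) → -oso → *wumisaoso*.
The final sound of *tev* is /v/, which is a non-sibilant consonant, so the suffix is -a, giving *teva*.

pavezjo, wumisaoso, teva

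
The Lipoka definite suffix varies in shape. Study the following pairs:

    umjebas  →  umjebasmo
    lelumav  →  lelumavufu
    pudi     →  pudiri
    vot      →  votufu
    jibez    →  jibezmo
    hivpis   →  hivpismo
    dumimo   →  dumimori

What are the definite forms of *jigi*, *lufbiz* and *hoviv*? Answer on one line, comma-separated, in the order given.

The suffix is conditioned by the final sound: -mo when the stem ends in a sibilant (*umjebas*, *jibez*, *hivpis*); -ufu when the stem ends in a non-sibilant consonant (*lelumav*, *vot*); -ri when the stem ends in a vowel (*pudi*, *dumimo*).
The final sound of *jigi* is /i/, which is a vowel, so the suffix is -ri, giving *jigiri*.
*lufbiz*: final sound = /z/, a sibilant → -mo → *lufbizmo*.
Since the final sound of *hoviv* is /v/ (a non-sibilant consonant), it takes -ufu, giving *hovivufu*.

jigiri, lufbizmo, hovivufu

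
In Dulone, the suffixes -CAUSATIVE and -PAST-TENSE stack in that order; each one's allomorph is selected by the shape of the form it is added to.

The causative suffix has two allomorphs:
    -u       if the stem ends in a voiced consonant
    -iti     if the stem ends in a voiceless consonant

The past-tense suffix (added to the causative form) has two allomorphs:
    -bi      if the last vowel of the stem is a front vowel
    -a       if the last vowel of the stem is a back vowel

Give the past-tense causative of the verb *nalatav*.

nalatavua

*nalatav* — final consonant /v/ (voiced) → -u → *nalatavu*.
Since the last vowel of the causative form *nalatavu* is /u/ (a back vowel), it takes -a, giving *nalatavua*.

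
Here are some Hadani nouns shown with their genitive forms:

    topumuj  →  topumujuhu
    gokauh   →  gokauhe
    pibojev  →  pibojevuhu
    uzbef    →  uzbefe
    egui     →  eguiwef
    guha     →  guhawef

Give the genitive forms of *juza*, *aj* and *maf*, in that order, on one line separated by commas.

Looking at the final sound of each stem: -e when the stem ends in a voiceless consonant (*gokauh*, *uzbef*); -uhu when the stem ends in a voiced consonant (*topumuj*, *pibojev*); -wef when the stem ends in a vowel (*egui*, *guha*).
Since the final sound of *juza* is /a/ (a vowel), it takes -wef, giving *juzawef*.
The final sound of *aj* is /j/, which is a voiced consonant, so the suffix is -uhu, giving *ajuhu*.
*maf* — final sound /f/ (a voiceless consonant) → -e → *mafe*.

juzawef, ajuhu, mafe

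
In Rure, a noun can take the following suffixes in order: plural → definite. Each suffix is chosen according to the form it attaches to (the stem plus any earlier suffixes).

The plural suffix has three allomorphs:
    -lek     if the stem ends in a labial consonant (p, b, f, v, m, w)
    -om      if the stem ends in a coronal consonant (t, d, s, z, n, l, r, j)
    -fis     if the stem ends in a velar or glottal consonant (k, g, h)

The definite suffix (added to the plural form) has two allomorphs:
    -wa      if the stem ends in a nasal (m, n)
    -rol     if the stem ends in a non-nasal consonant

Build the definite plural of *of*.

oflekrol

*of*: final consonant = /f/, labial → -lek → *oflek*.
The final consonant of the plural form *oflek* is /k/, which is non-nasal, so the definite suffix is -rol, giving *oflekrol*.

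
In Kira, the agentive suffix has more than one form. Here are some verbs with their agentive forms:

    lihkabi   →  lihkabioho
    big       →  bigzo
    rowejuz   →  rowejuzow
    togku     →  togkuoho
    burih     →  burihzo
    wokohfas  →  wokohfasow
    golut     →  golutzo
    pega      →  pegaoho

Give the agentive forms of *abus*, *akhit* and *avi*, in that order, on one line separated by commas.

Looking at the final sound of each stem: -ow when the stem ends in a sibilant (*rowejuz*, *wokohfas*); -zo when the stem ends in a non-sibilant consonant (*big*, *burih*, *golut*); -oho when the stem ends in a vowel (*lihkabi*, *togku*, *pega*).
*abus*: final sound = /s/, a sibilant → -ow → *abusow*.
*akhit* — final sound /t/ (a non-sibilant consonant) → -zo → *akhitzo*.
Since the final sound of *avi* is /i/ (a vowel), it takes -oho, giving *avioho*.

abusow, akhitzo, avioho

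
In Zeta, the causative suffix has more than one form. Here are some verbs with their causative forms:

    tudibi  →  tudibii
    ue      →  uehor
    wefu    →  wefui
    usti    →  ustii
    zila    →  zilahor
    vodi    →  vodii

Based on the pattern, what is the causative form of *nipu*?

nipui

The suffix is conditioned by the last vowel: -i when the last vowel of the stem is a high vowel (*tudibi*, *wefu*, *usti*, *vodi*); -hor when the last vowel of the stem is a non-high vowel (*ue*, *zila*).
*nipu*: last vowel = /u/, a high vowel → -i → *nipui*.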